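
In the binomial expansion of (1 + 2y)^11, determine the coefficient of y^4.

5280

The general term is C(11,j)·(1)^j·(2y)^(11-j); the y^4 term has j = 7.
C(11,7) = 330.
Coefficient = C(11,7) · 2^4 = 330 · 16 = 5280.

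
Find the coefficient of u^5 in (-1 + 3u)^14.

The general term is C(14,j)·(-1)^j·(3u)^(14-j); the u^5 term has j = 9.
C(14,9) = 2002.
Coefficient = C(14,9) · (-1)^9 · 3^5 = 2002 · (-1) · 243 = -486486.

-486486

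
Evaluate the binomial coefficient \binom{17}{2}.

136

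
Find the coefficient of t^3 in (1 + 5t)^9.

The general term is C(9,j)·(1)^j·(5t)^(9-j); the t^3 term has j = 6.
C(9,6) = 84.
Coefficient = C(9,6) · 5^3 = 84 · 125 = 10500.

10500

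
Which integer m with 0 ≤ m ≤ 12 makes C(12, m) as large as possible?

6

C(12,m) is maximized at m = 12/2 = 6.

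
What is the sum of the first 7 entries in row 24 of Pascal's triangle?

1 + 24 + 276 + 2024 + 10626 + 42504 + 134596 = 190051.

190051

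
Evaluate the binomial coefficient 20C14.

38760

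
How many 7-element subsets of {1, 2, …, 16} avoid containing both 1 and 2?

9438

All 7-subsets: C(16,7) = 11440. Those containing both fixed elements: C(14,5) = 2002.
11440 − 2002 = 9438.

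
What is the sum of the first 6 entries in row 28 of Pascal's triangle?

1 + 28 + 378 + 3276 + 20475 + 98280 = 122438.

122438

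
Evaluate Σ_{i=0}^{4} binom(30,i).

1 + 30 + 435 + 4060 + 27405 = 31931.

31931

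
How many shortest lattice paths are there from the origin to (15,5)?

Each path is a sequence of 20 steps with 15 rights: C(20,15) = 15504.

15504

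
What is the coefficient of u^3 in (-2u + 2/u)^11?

General term: C(11,j)·(-2u)^j·(2/u)^(11-j), with u-exponent 1j − 1(11−j) = 2j − 11.
Set 2j − 11 = 3: j = 7.
C(11,7) = 330; (-2)^7 = -128; 2^4 = 16.
Coefficient = 330 · (-128) · 16 = -675840.

-675840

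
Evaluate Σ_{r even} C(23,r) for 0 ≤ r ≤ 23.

Even-r terms of row 23 sum to 2^22 = 4194304.

4194304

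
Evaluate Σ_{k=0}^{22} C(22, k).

4194304

The entries of row 22 sum to 2^22 = 4194304.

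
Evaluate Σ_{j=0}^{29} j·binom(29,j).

7784628224

Differentiating (1+x)^29 and setting x=1: Σ j·C(29,j) = 29·2^28 = 7784628224.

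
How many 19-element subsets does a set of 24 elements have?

C(24,19) = C(24,5) by symmetry.
C(24,5) = (24·23·22·21·20) / 5! = 5100480 / 120 = 42504.

42504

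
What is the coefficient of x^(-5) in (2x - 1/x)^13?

-11440

General term: C(13,j)·(2x)^j·(-1/x)^(13-j), with x-exponent 1j − 1(13−j) = 2j − 13.
Set 2j − 13 = -5: j = 4.
C(13,4) = 715; 2^4 = 16; (-1)^9 = -1.
Coefficient = 715 · 16 · (-1) = -11440.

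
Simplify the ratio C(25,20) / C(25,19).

3/10

C(n,k+1)/C(n,k) = (n−k)/(k+1) = (25−19)/(19+1) = 6/20 = 3/10.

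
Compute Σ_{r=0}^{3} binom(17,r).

1 + 17 + 136 + 680 = 834.

834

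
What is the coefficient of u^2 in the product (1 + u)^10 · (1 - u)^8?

Coefficient of u^2 = Σ_{j} C(10,j)·1^j·C(8,2-j)·(-1)^(2-j) for j from 0 to 2.
= 28 + (-80) + 45 = -7.

-7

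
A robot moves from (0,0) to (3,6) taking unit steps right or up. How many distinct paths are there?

84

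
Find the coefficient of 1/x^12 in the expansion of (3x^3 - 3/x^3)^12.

General term: C(12,j)·(3x^3)^j·(-3/x^3)^(12-j), with x-exponent 3j − 3(12−j) = 6j − 36.
Set 6j − 36 = -12: j = 4.
C(12,4) = 495; 3^4 = 81; (-3)^8 = 6561.
Coefficient = 495 · 81 · 6561 = 263063295.

263063295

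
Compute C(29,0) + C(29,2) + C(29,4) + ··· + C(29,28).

268435456

Even-r terms of row 29 sum to 2^28 = 268435456.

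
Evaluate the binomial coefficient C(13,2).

C(13,2) = (13·12) / 2! = 156 / 2 = 78.

78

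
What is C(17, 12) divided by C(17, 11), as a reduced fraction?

C(n,k+1)/C(n,k) = (n−k)/(k+1) = (17−11)/(11+1) = 6/12 = 1/2.

1/2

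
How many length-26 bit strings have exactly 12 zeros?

Choose the 12 positions: C(26,12) = 9657700.

9657700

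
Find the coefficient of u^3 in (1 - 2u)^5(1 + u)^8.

Coefficient of u^3 = Σ_{j} C(5,j)·(-2)^j·C(8,3-j)·1^(3-j) for j from 0 to 3.
= 56 + (-280) + 320 + (-80) = 16.

16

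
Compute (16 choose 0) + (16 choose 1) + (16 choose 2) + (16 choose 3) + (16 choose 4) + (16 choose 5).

1 + 16 + 120 + 560 + 1820 + 4368 = 6885.

6885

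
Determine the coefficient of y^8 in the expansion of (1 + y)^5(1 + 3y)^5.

Coefficient of y^8 = Σ_{j} C(5,j)·1^j·C(5,8-j)·3^(8-j) for j from 3 to 5.
= 2430 + 2025 + 270 = 4725.

4725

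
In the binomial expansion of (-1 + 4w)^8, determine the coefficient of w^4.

17920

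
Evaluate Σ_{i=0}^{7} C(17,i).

41226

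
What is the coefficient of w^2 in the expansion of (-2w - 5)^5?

The general term is C(5,j)·(-2w)^j·(-5)^(5-j); the w^2 term has j = 2.
C(5,2) = 10.
Coefficient = C(5,2) · (-2)^2 · (-5)^3 = 10 · 4 · (-125) = -5000.

-5000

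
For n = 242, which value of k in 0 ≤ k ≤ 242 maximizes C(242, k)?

121

C(242,k) is maximized at k = 242/2 = 121.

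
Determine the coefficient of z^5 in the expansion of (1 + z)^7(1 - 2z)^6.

Coefficient of z^5 = Σ_{j} C(7,j)·1^j·C(6,5-j)·(-2)^(5-j) for j from 0 to 5.
= (-192) + 1680 + (-3360) + 2100 + (-420) + 21 = -171.

-171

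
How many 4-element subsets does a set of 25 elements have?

C(25,4) = (25·24·23·22) / 4! = 303600 / 24 = 12650.

12650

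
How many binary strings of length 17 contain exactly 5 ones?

6188

Choose the 5 positions: C(17,5) = 6188.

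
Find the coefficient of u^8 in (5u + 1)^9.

The general term is C(9,j)·(5u)^j·(1)^(9-j); the u^8 term has j = 8.
C(9,8) = 9.
Coefficient = C(9,8) · 5^8 = 9 · 390625 = 3515625.

3515625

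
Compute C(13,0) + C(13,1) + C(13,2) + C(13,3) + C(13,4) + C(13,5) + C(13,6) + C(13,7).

1 + 13 + 78 + 286 + 715 + 1287 + 1716 + 1716 = 5812.

5812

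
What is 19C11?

C(19,11) = C(19,8) by symmetry.
C(19,8) = (19·18·17·16·15·14·13·12) / 8! = 3047466240 / 40320 = 75582.

75582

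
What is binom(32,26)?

C(32,26) = C(32,6) by symmetry.
C(32,6) = (32·31·30·29·28·27) / 6! = 652458240 / 720 = 906192.

906192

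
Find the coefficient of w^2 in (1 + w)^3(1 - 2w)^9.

93

Coefficient of w^2 = Σ_{j} C(3,j)·1^j·C(9,2-j)·(-2)^(2-j) for j from 0 to 2.
= 144 + (-54) + 3 = 93.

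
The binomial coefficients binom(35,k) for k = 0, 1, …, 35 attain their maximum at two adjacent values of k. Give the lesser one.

17

For odd n = 35, C(35,k) peaks at k = (n−1)/2 and (n+1)/2; the lesser is 17.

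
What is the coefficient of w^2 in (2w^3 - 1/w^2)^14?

General term: C(14,j)·(2w^3)^j·(-1/w^2)^(14-j), with w-exponent 3j − 2(14−j) = 5j − 28.
Set 5j − 28 = 2: j = 6.
C(14,6) = 3003; 2^6 = 64; (-1)^8 = 1.
Coefficient = 3003 · 64 · 1 = 192192.

192192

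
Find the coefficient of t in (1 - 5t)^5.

-25

The general term is C(5,j)·(1)^j·(-5t)^(5-j); the t^1 term has j = 4.
C(5,4) = 5.
Coefficient = C(5,4) · (-5)^1 = 5 · (-5) = -25.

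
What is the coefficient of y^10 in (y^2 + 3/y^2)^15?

729729

General term: C(15,j)·(y^2)^j·(3/y^2)^(15-j), with y-exponent 2j − 2(15−j) = 4j − 30.
Set 4j − 30 = 10: j = 10.
C(15,10) = 3003; 1^10 = 1; 3^5 = 243.
Coefficient = 3003 · 1 · 243 = 729729.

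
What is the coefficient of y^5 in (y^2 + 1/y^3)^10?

120

General term: C(10,j)·(y^2)^j·(1/y^3)^(10-j), with y-exponent 2j − 3(10−j) = 5j − 30.
Set 5j − 30 = 5: j = 7.
C(10,7) = 120; 1^7 = 1; 1^3 = 1.
Coefficient = 120 · 1 · 1 = 120.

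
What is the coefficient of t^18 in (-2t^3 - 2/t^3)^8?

2048

General term: C(8,j)·(-2t^3)^j·(-2/t^3)^(8-j), with t-exponent 3j − 3(8−j) = 6j − 24.
Set 6j − 24 = 18: j = 7.
C(8,7) = 8; (-2)^7 = -128; (-2)^1 = -2.
Coefficient = 8 · (-128) · (-2) = 2048.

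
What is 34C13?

927983760

C(34,13) = (34·33·32·31·30·29·28·27·26·25·24·23·22) / 13! = 5778574175582208000 / 6227020800 = 927983760.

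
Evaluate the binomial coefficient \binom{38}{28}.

472733756

C(38,28) = C(38,10) by symmetry.
C(38,10) = (38·37·36·35·34·33·32·31·30·29) / 10! = 1715456253772800 / 3628800 = 472733756.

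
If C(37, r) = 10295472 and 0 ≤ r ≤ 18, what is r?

7

C(37,r) increases on 0 ≤ r ≤ 18. C(37,6) = 2324784 and C(37,7) = 10295472, so r = 7.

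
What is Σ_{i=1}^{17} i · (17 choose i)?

1114112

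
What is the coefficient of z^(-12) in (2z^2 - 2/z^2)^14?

General term: C(14,j)·(2z^2)^j·(-2/z^2)^(14-j), with z-exponent 2j − 2(14−j) = 4j − 28.
Set 4j − 28 = -12: j = 4.
C(14,4) = 1001; 2^4 = 16; (-2)^10 = 1024.
Coefficient = 1001 · 16 · 1024 = 16400384.

16400384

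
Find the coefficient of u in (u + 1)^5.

5

The general term is C(5,j)·(u)^j·(1)^(5-j); the u^1 term has j = 1.
C(5,1) = 5.
Coefficient = C(5,1) = 5.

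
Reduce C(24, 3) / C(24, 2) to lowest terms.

C(n,k+1)/C(n,k) = (n−k)/(k+1) = (24−2)/(2+1) = 22/3.

22/3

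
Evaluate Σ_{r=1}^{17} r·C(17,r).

1114112

Since r·C(17,r) = 17·C(16,r−1), the sum is 17·2^16 = 17·65536 = 1114112.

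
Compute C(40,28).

C(40,28) = C(40,12) by symmetry.
C(40,12) = (40·39·38·37·36·35·34·33·32·31·30·29) / 12! = 2676111755885568000 / 479001600 = 5586853480.

5586853480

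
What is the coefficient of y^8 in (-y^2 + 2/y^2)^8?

112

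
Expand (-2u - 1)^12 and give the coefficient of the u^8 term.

126720

The general term is C(12,j)·(-2u)^j·(-1)^(12-j); the u^8 term has j = 8.
C(12,8) = 495.
Coefficient = C(12,8) · (-2)^8 = 495 · 256 = 126720.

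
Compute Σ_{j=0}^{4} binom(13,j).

1093

1 + 13 + 78 + 286 + 715 = 1093.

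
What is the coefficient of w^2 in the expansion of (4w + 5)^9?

45000000

The general term is C(9,j)·(4w)^j·(5)^(9-j); the w^2 term has j = 2.
C(9,2) = 36.
Coefficient = C(9,2) · 4^2 · 5^7 = 36 · 16 · 78125 = 45000000.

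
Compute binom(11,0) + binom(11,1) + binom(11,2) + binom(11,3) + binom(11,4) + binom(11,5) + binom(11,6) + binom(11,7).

1816

1 + 11 + 55 + 165 + 330 + 462 + 462 + 330 = 1816.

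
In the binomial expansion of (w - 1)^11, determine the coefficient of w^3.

The general term is C(11,j)·(w)^j·(-1)^(11-j); the w^3 term has j = 3.
C(11,3) = 165.
Coefficient = C(11,3) = 165.

165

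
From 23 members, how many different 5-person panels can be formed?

This is C(23,5) = 33649.

33649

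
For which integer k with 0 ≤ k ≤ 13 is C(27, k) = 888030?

C(27,k) increases on 0 ≤ k ≤ 13. C(27,6) = 296010 and C(27,7) = 888030, so k = 7.

7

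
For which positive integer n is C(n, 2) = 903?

43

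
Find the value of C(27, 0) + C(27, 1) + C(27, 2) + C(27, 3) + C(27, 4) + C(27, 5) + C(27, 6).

397594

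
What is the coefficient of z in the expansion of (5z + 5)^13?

15869140625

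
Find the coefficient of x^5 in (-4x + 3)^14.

-40351094784

The general term is C(14,j)·(-4x)^j·(3)^(14-j); the x^5 term has j = 5.
C(14,5) = 2002.
Coefficient = C(14,5) · (-4)^5 · 3^9 = 2002 · (-1024) · 19683 = -40351094784.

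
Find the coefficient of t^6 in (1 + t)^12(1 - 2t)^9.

Coefficient of t^6 = Σ_{j} C(12,j)·1^j·C(9,6-j)·(-2)^(6-j) for j from 0 to 6.
= 5376 + (-48384) + 133056 + (-147840) + 71280 + (-14256) + 924 = 156.

156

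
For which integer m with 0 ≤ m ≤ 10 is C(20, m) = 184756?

C(20,m) increases on 0 ≤ m ≤ 10. C(20,9) = 167960 and C(20,10) = 184756, so m = 10.

10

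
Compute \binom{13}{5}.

C(13,5) = (13·12·11·10·9) / 5! = 154440 / 120 = 1287.

1287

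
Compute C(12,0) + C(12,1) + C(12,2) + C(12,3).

1 + 12 + 66 + 220 = 299.

299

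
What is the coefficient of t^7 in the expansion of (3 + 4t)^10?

53084160

The general term is C(10,j)·(3)^j·(4t)^(10-j); the t^7 term has j = 3.
C(10,3) = 120.
Coefficient = C(10,3) · 3^3 · 4^7 = 120 · 27 · 16384 = 53084160.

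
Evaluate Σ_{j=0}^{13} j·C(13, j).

53248

Since j·C(13,j) = 13·C(12,j−1), the sum is 13·2^12 = 13·4096 = 53248.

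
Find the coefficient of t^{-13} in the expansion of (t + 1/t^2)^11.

165

General term: C(11,j)·(t)^j·(1/t^2)^(11-j), with t-exponent 1j − 2(11−j) = 3j − 22.
Set 3j − 22 = -13: j = 3.
C(11,3) = 165; 1^3 = 1; 1^8 = 1.
Coefficient = 165 · 1 · 1 = 165.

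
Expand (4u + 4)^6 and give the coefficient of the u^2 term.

61440

The general term is C(6,j)·(4u)^j·(4)^(6-j); the u^2 term has j = 2.
C(6,2) = 15.
Coefficient = C(6,2) · 4^2 · 4^4 = 15 · 16 · 256 = 61440.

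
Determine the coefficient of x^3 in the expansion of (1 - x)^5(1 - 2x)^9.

-1582

Coefficient of x^3 = Σ_{j} C(5,j)·(-1)^j·C(9,3-j)·(-2)^(3-j) for j from 0 to 3.
= (-672) + (-720) + (-180) + (-10) = -1582.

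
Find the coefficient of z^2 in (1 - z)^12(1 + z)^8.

Coefficient of z^2 = Σ_{j} C(12,j)·(-1)^j·C(8,2-j)·1^(2-j) for j from 0 to 2.
= 28 + (-96) + 66 = -2.

-2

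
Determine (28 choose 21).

1184040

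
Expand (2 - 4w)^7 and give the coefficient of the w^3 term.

-35840

The general term is C(7,j)·(2)^j·(-4w)^(7-j); the w^3 term has j = 4.
C(7,4) = 35.
Coefficient = C(7,4) · 2^4 · (-4)^3 = 35 · 16 · (-64) = -35840.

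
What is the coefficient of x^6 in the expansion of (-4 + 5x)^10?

The general term is C(10,j)·(-4)^j·(5x)^(10-j); the x^6 term has j = 4.
C(10,4) = 210.
Coefficient = C(10,4) · (-4)^4 · 5^6 = 210 · 256 · 15625 = 840000000.

840000000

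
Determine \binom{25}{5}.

53130

C(25,5) = (25·24·23·22·21) / 5! = 6375600 / 120 = 53130.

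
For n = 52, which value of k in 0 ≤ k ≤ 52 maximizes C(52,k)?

26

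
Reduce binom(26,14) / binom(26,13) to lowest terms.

13/14

C(n,k+1)/C(n,k) = (n−k)/(k+1) = (26−13)/(13+1) = 13/14.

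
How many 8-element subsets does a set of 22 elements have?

319770

C(22,8) = (22·21·20·19·18·17·16·15) / 8! = 12893126400 / 40320 = 319770.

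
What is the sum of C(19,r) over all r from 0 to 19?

524288

Setting x = 1 in (1+x)^19 gives Σ C(19,r) = 2^19 = 524288.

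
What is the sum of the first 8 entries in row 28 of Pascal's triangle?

1683218

1 + 28 + 378 + 3276 + 20475 + 98280 + 376740 + 1184040 = 1683218.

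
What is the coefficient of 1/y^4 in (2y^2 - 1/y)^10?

General term: C(10,j)·(2y^2)^j·(-1/y)^(10-j), with y-exponent 2j − 1(10−j) = 3j − 10.
Set 3j − 10 = -4: j = 2.
C(10,2) = 45; 2^2 = 4; (-1)^8 = 1.
Coefficient = 45 · 4 · 1 = 180.

180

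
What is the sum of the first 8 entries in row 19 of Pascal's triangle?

1 + 19 + 171 + 969 + 3876 + 11628 + 27132 + 50388 = 94184.

94184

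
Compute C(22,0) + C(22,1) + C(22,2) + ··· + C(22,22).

4194304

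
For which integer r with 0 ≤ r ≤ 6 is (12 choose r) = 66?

C(12,r) increases on 0 ≤ r ≤ 6. C(12,1) = 12 and C(12,2) = 66, so r = 2.

2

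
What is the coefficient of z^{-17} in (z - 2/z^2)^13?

292864

General term: C(13,j)·(z)^j·(-2/z^2)^(13-j), with z-exponent 1j − 2(13−j) = 3j − 26.
Set 3j − 26 = -17: j = 3.
C(13,3) = 286; 1^3 = 1; (-2)^10 = 1024.
Coefficient = 286 · 1 · 1024 = 292864.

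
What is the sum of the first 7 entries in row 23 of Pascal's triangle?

1 + 23 + 253 + 1771 + 8855 + 33649 + 100947 = 145499.

145499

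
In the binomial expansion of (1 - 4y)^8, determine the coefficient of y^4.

17920

The general term is C(8,j)·(1)^j·(-4y)^(8-j); the y^4 term has j = 4.
C(8,4) = 70.
Coefficient = C(8,4) · (-4)^4 = 70 · 256 = 17920.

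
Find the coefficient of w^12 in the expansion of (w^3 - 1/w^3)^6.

-6

General term: C(6,j)·(w^3)^j·(-1/w^3)^(6-j), with w-exponent 3j − 3(6−j) = 6j − 18.
Set 6j − 18 = 12: j = 5.
C(6,5) = 6; 1^5 = 1; (-1)^1 = -1.
Coefficient = 6 · 1 · (-1) = -6.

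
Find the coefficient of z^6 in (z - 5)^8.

The general term is C(8,j)·(z)^j·(-5)^(8-j); the z^6 term has j = 6.
C(8,6) = 28.
Coefficient = C(8,6) · (-5)^2 = 28 · 25 = 700.

700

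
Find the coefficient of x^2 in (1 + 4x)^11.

880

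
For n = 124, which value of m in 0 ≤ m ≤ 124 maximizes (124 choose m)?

62

C(124,m) is maximized at m = 124/2 = 62.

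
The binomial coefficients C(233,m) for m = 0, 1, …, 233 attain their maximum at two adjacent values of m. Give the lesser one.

For odd n = 233, C(233,m) peaks at m = (n−1)/2 and (n+1)/2; the lesser is 116.

116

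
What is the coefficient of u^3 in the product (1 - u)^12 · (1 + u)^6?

16

Coefficient of u^3 = Σ_{j} C(12,j)·(-1)^j·C(6,3-j)·1^(3-j) for j from 0 to 3.
= 20 + (-180) + 396 + (-220) = 16.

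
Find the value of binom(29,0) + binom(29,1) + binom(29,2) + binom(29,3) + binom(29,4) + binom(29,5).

1 + 29 + 406 + 3654 + 23751 + 118755 = 146596.

146596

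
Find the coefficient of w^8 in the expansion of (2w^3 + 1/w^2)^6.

General term: C(6,j)·(2w^3)^j·(1/w^2)^(6-j), with w-exponent 3j − 2(6−j) = 5j − 12.
Set 5j − 12 = 8: j = 4.
C(6,4) = 15; 2^4 = 16; 1^2 = 1.
Coefficient = 15 · 16 · 1 = 240.

240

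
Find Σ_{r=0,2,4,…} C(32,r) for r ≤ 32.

Half of (1+1)^32 + (1−1)^32 gives the even-index sum: 2^31 = 2147483648.

2147483648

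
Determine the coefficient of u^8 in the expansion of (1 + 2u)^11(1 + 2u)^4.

1647360

Coefficient of u^8 = Σ_{j} C(11,j)·2^j·C(4,8-j)·2^(8-j) for j from 4 to 8.
= 84480 + 473088 + 709632 + 337920 + 42240 = 1647360.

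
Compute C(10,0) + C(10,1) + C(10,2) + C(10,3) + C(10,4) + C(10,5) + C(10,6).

848

1 + 10 + 45 + 120 + 210 + 252 + 210 = 848.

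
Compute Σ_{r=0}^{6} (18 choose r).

1 + 18 + 153 + 816 + 3060 + 8568 + 18564 = 31180.

31180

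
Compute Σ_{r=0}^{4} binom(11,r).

562

1 + 11 + 55 + 165 + 330 = 562.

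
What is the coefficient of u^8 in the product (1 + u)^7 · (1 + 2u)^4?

1408

Coefficient of u^8 = Σ_{j} C(7,j)·1^j·C(4,8-j)·2^(8-j) for j from 4 to 7.
= 560 + 672 + 168 + 8 = 1408.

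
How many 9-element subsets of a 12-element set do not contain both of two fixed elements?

100

All 9-subsets: C(12,9) = 220. Those containing both fixed elements: C(10,7) = 120.
220 − 120 = 100.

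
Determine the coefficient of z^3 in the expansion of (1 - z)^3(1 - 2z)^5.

Coefficient of z^3 = Σ_{j} C(3,j)·(-1)^j·C(5,3-j)·(-2)^(3-j) for j from 0 to 3.
= (-80) + (-120) + (-30) + (-1) = -231.

-231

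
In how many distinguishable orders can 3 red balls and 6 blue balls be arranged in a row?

Choose positions for the red balls: C(9,3) = 84.

84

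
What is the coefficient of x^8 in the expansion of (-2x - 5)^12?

79200000

The general term is C(12,j)·(-2x)^j·(-5)^(12-j); the x^8 term has j = 8.
C(12,8) = 495.
Coefficient = C(12,8) · (-2)^8 · (-5)^4 = 495 · 256 · 625 = 79200000.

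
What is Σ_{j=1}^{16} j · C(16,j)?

Since j·C(16,j) = 16·C(15,j−1), the sum is 16·2^15 = 16·32768 = 524288.

524288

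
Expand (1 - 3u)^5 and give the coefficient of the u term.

-15

The general term is C(5,j)·(1)^j·(-3u)^(5-j); the u^1 term has j = 4.
C(5,4) = 5.
Coefficient = C(5,4) · (-3)^1 = 5 · (-3) = -15.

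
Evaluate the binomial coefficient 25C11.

4457400

C(25,11) = (25·24·23·22·21·20·19·18·17·16·15) / 11! = 177925144320000 / 39916800 = 4457400.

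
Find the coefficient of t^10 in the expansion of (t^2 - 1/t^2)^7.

General term: C(7,j)·(t^2)^j·(-1/t^2)^(7-j), with t-exponent 2j − 2(7−j) = 4j − 14.
Set 4j − 14 = 10: j = 6.
C(7,6) = 7; 1^6 = 1; (-1)^1 = -1.
Coefficient = 7 · 1 · (-1) = -7.

-7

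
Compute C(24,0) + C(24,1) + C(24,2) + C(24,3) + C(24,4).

1 + 24 + 276 + 2024 + 10626 = 12951.

12951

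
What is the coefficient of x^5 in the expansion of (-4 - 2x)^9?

-1032192

The general term is C(9,j)·(-4)^j·(-2x)^(9-j); the x^5 term has j = 4.
C(9,4) = 126.
Coefficient = C(9,4) · (-4)^4 · (-2)^5 = 126 · 256 · (-32) = -1032192.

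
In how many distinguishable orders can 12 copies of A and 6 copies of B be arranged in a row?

18564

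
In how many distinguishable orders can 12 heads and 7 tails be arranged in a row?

50388

Choose positions for the heads: C(19,12) = 50388.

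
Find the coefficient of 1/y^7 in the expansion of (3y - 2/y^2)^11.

General term: C(11,j)·(3y)^j·(-2/y^2)^(11-j), with y-exponent 1j − 2(11−j) = 3j − 22.
Set 3j − 22 = -7: j = 5.
C(11,5) = 462; 3^5 = 243; (-2)^6 = 64.
Coefficient = 462 · 243 · 64 = 7185024.

7185024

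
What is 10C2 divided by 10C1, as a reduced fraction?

9/2

C(n,k+1)/C(n,k) = (n−k)/(k+1) = (10−1)/(1+1) = 9/2.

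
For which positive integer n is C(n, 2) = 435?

30

n(n−1)/2 = 435 ⇒ n(n−1) = 870. Since 30·29 = 870, n = 30.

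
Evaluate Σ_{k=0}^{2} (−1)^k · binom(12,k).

55

The partial alternating sum Σ_{k=0}^{2} (−1)^k C(12,k) = (−1)^2 C(11,2) = 55.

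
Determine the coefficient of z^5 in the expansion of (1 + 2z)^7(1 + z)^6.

10128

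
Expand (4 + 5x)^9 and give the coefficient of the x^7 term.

45000000

The general term is C(9,j)·(4)^j·(5x)^(9-j); the x^7 term has j = 2.
C(9,2) = 36.
Coefficient = C(9,2) · 4^2 · 5^7 = 36 · 16 · 78125 = 45000000.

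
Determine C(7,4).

C(7,4) = C(7,3) by symmetry.
C(7,3) = (7·6·5) / 3! = 210 / 6 = 35.

35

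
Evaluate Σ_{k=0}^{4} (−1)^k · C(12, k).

330

The partial alternating sum Σ_{k=0}^{4} (−1)^k C(12,k) = (−1)^4 C(11,4) = 330.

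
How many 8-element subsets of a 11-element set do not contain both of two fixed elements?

81

All 8-subsets: C(11,8) = 165. Those containing both fixed elements: C(9,6) = 84.
165 − 84 = 81.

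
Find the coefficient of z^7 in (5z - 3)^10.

-253125000

The general term is C(10,j)·(5z)^j·(-3)^(10-j); the z^7 term has j = 7.
C(10,7) = 120.
Coefficient = C(10,7) · 5^7 · (-3)^3 = 120 · 78125 · (-27) = -253125000.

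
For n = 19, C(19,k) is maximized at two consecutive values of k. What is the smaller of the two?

For odd n = 19, C(19,k) peaks at k = (n−1)/2 and (n+1)/2; the smaller is 9.

9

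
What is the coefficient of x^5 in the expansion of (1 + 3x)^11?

112266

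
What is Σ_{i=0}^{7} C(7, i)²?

3432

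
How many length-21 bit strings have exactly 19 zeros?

210

Choose the 19 positions: C(21,19) = 210.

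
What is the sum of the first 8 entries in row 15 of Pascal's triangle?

1 + 15 + 105 + 455 + 1365 + 3003 + 5005 + 6435 = 16384.

16384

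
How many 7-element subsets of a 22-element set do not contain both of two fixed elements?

All 7-subsets: C(22,7) = 170544. Those containing both fixed elements: C(20,5) = 15504.
170544 − 15504 = 155040.

155040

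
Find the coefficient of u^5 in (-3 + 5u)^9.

31893750

The general term is C(9,j)·(-3)^j·(5u)^(9-j); the u^5 term has j = 4.
C(9,4) = 126.
Coefficient = C(9,4) · (-3)^4 · 5^5 = 126 · 81 · 3125 = 31893750.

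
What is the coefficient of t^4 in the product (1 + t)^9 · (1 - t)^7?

14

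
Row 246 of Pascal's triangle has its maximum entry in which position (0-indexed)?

123

C(246,m) is maximized at m = 246/2 = 123.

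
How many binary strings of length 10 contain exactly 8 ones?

45

Choose the 8 positions: C(10,8) = 45.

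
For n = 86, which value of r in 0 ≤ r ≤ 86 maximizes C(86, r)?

43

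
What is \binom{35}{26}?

C(35,26) = C(35,9) by symmetry.
C(35,9) = (35·34·33·32·31·30·29·28·27) / 9! = 25622035084800 / 362880 = 70607460.

70607460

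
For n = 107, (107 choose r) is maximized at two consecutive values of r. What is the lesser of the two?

53

For odd n = 107, C(107,r) peaks at r = (n−1)/2 and (n+1)/2; the lesser is 53.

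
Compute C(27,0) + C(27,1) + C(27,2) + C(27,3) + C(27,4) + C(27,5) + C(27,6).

1 + 27 + 351 + 2925 + 17550 + 80730 + 296010 = 397594.

397594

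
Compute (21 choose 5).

C(21,5) = (21·20·19·18·17) / 5! = 2441880 / 120 = 20349.

20349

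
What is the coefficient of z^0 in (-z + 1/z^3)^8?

General term: C(8,j)·(-z)^j·(1/z^3)^(8-j), with z-exponent 1j − 3(8−j) = 4j − 24.
Set 4j − 24 = 0: j = 6.
C(8,6) = 28; (-1)^6 = 1; 1^2 = 1.
Coefficient = 28 · 1 · 1 = 28.

28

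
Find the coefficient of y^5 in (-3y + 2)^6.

-2916

The general term is C(6,j)·(-3y)^j·(2)^(6-j); the y^5 term has j = 5.
C(6,5) = 6.
Coefficient = C(6,5) · (-3)^5 · 2^1 = 6 · (-243) · 2 = -2916.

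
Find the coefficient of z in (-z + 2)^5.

The general term is C(5,j)·(-z)^j·(2)^(5-j); the z^1 term has j = 1.
C(5,1) = 5.
Coefficient = C(5,1) · (-1)^1 · 2^4 = 5 · (-1) · 16 = -80.

-80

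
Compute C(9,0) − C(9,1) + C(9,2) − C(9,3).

-56

The partial alternating sum Σ_{k=0}^{3} (−1)^k C(9,k) = (−1)^3 C(8,3) = -56.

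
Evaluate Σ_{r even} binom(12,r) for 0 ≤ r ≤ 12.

2048

Even-r terms of row 12 sum to 2^11 = 2048.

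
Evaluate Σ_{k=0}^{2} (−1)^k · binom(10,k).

The partial alternating sum Σ_{k=0}^{2} (−1)^k C(10,k) = (−1)^2 C(9,2) = 36.

36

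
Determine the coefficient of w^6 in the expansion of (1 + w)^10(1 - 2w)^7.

-350

Coefficient of w^6 = Σ_{j} C(10,j)·1^j·C(7,6-j)·(-2)^(6-j) for j from 0 to 6.
= 448 + (-6720) + 25200 + (-33600) + 17640 + (-3528) + 210 = -350.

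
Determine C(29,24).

C(29,24) = C(29,5) by symmetry.
C(29,5) = (29·28·27·26·25) / 5! = 14250600 / 120 = 118755.

118755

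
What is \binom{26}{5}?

C(26,5) = (26·25·24·23·22) / 5! = 7893600 / 120 = 65780.

65780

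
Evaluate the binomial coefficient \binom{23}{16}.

245157

C(23,16) = C(23,7) by symmetry.
C(23,7) = (23·22·21·20·19·18·17) / 7! = 1235591280 / 5040 = 245157.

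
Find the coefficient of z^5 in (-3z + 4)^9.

-7838208

The general term is C(9,j)·(-3z)^j·(4)^(9-j); the z^5 term has j = 5.
C(9,5) = 126.
Coefficient = C(9,5) · (-3)^5 · 4^4 = 126 · (-243) · 256 = -7838208.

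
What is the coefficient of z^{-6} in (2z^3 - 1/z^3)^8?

-448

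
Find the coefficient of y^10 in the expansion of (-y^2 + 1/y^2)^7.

General term: C(7,j)·(-y^2)^j·(1/y^2)^(7-j), with y-exponent 2j − 2(7−j) = 4j − 14.
Set 4j − 14 = 10: j = 6.
C(7,6) = 7; (-1)^6 = 1; 1^1 = 1.
Coefficient = 7 · 1 · 1 = 7.

7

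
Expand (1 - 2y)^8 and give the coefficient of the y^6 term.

1792

The general term is C(8,j)·(1)^j·(-2y)^(8-j); the y^6 term has j = 2.
C(8,2) = 28.
Coefficient = C(8,2) · (-2)^6 = 28 · 64 = 1792.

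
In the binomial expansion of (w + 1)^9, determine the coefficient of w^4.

126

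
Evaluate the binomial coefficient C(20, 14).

38760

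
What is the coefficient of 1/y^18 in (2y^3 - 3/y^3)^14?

945728784

General term: C(14,j)·(2y^3)^j·(-3/y^3)^(14-j), with y-exponent 3j − 3(14−j) = 6j − 42.
Set 6j − 42 = -18: j = 4.
C(14,4) = 1001; 2^4 = 16; (-3)^10 = 59049.
Coefficient = 1001 · 16 · 59049 = 945728784.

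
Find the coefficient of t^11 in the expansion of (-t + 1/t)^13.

13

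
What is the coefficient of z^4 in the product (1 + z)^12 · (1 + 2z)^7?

13039

Coefficient of z^4 = Σ_{j} C(12,j)·1^j·C(7,4-j)·2^(4-j) for j from 0 to 4.
= 560 + 3360 + 5544 + 3080 + 495 = 13039.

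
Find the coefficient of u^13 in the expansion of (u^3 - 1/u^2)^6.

-6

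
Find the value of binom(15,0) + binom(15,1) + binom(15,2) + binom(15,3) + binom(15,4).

1941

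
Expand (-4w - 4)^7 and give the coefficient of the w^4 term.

-573440

The general term is C(7,j)·(-4w)^j·(-4)^(7-j); the w^4 term has j = 4.
C(7,4) = 35.
Coefficient = C(7,4) · (-4)^4 · (-4)^3 = 35 · 256 · (-64) = -573440.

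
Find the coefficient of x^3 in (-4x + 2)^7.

-35840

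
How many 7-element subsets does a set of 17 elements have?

19448

C(17,7) = (17·16·15·14·13·12·11) / 7! = 98017920 / 5040 = 19448.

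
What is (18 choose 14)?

3060

C(18,14) = C(18,4) by symmetry.
C(18,4) = (18·17·16·15) / 4! = 73440 / 24 = 3060.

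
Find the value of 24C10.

1961256

C(24,10) = (24·23·22·21·20·19·18·17·16·15) / 10! = 7117005772800 / 3628800 = 1961256.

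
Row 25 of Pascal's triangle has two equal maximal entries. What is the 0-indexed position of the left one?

12

For odd n = 25, C(25,i) peaks at i = (n−1)/2 and (n+1)/2; the lesser is 12.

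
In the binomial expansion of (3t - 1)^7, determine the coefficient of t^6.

-5103

The general term is C(7,j)·(3t)^j·(-1)^(7-j); the t^6 term has j = 6.
C(7,6) = 7.
Coefficient = C(7,6) · 3^6 · (-1)^1 = 7 · 729 · (-1) = -5103.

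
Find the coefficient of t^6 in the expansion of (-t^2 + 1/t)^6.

General term: C(6,j)·(-t^2)^j·(1/t)^(6-j), with t-exponent 2j − 1(6−j) = 3j − 6.
Set 3j − 6 = 6: j = 4.
C(6,4) = 15; (-1)^4 = 1; 1^2 = 1.
Coefficient = 15 · 1 · 1 = 15.

15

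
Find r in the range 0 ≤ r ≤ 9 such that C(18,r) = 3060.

4

C(18,r) increases on 0 ≤ r ≤ 9. C(18,3) = 816 and C(18,4) = 3060, so r = 4.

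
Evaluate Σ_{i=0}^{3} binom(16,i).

697

1 + 16 + 120 + 560 = 697.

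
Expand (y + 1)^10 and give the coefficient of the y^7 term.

120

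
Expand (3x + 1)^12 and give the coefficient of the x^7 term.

The general term is C(12,j)·(3x)^j·(1)^(12-j); the x^7 term has j = 7.
C(12,7) = 792.
Coefficient = C(12,7) · 3^7 = 792 · 2187 = 1732104.

1732104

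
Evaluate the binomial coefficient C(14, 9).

2002

C(14,9) = C(14,5) by symmetry.
C(14,5) = (14·13·12·11·10) / 5! = 240240 / 120 = 2002.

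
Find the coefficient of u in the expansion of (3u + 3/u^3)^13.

455976378

General term: C(13,j)·(3u)^j·(3/u^3)^(13-j), with u-exponent 1j − 3(13−j) = 4j − 39.
Set 4j − 39 = 1: j = 10.
C(13,10) = 286; 3^10 = 59049; 3^3 = 27.
Coefficient = 286 · 59049 · 27 = 455976378.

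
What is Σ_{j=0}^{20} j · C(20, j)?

Since j·C(20,j) = 20·C(19,j−1), the sum is 20·2^19 = 20·524288 = 10485760.

10485760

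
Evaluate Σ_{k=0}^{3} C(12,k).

1 + 12 + 66 + 220 = 299.

299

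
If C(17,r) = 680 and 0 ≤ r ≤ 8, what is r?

3

C(17,r) increases on 0 ≤ r ≤ 8. C(17,2) = 136 and C(17,3) = 680, so r = 3.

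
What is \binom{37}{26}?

C(37,26) = C(37,11) by symmetry.
C(37,11) = (37·36·35·34·33·32·31·30·29·28·27) / 11! = 34128550732953600 / 39916800 = 854992152.

854992152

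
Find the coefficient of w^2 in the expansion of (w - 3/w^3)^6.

-18

General term: C(6,j)·(w)^j·(-3/w^3)^(6-j), with w-exponent 1j − 3(6−j) = 4j − 18.
Set 4j − 18 = 2: j = 5.
C(6,5) = 6; 1^5 = 1; (-3)^1 = -3.
Coefficient = 6 · 1 · (-3) = -18.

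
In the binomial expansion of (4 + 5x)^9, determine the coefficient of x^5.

100800000

The general term is C(9,j)·(4)^j·(5x)^(9-j); the x^5 term has j = 4.
C(9,4) = 126.
Coefficient = C(9,4) · 4^4 · 5^5 = 126 · 256 · 3125 = 100800000.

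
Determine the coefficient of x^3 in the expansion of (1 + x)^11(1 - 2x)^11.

Coefficient of x^3 = Σ_{j} C(11,j)·1^j·C(11,3-j)·(-2)^(3-j) for j from 0 to 3.
= (-1320) + 2420 + (-1210) + 165 = 55.

55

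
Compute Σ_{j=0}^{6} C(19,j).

1 + 19 + 171 + 969 + 3876 + 11628 + 27132 = 43796.

43796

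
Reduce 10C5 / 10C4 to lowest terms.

C(n,k+1)/C(n,k) = (n−k)/(k+1) = (10−4)/(4+1) = 6/5.

6/5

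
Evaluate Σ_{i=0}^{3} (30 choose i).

4526

1 + 30 + 435 + 4060 = 4526.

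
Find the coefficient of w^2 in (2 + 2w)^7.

The general term is C(7,j)·(2)^j·(2w)^(7-j); the w^2 term has j = 5.
C(7,5) = 21.
Coefficient = C(7,5) · 2^5 · 2^2 = 21 · 32 · 4 = 2688.

2688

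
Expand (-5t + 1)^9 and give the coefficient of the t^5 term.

-393750

The general term is C(9,j)·(-5t)^j·(1)^(9-j); the t^5 term has j = 5.
C(9,5) = 126.
Coefficient = C(9,5) · (-5)^5 = 126 · (-3125) = -393750.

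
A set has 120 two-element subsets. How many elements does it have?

16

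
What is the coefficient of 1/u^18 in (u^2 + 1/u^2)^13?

78

General term: C(13,j)·(u^2)^j·(1/u^2)^(13-j), with u-exponent 2j − 2(13−j) = 4j − 26.
Set 4j − 26 = -18: j = 2.
C(13,2) = 78; 1^2 = 1; 1^11 = 1.
Coefficient = 78 · 1 · 1 = 78.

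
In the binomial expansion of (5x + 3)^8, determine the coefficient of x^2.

510300

The general term is C(8,j)·(5x)^j·(3)^(8-j); the x^2 term has j = 2.
C(8,2) = 28.
Coefficient = C(8,2) · 5^2 · 3^6 = 28 · 25 · 729 = 510300.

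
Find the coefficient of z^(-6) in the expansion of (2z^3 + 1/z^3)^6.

60

General term: C(6,j)·(2z^3)^j·(1/z^3)^(6-j), with z-exponent 3j − 3(6−j) = 6j − 18.
Set 6j − 18 = -6: j = 2.
C(6,2) = 15; 2^2 = 4; 1^4 = 1.
Coefficient = 15 · 4 · 1 = 60.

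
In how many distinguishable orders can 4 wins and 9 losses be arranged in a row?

715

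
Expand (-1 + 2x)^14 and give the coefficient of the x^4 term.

The general term is C(14,j)·(-1)^j·(2x)^(14-j); the x^4 term has j = 10.
C(14,10) = 1001.
Coefficient = C(14,10) · 2^4 = 1001 · 16 = 16016.

16016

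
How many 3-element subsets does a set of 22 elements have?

1540

C(22,3) = (22·21·20) / 3! = 9240 / 6 = 1540.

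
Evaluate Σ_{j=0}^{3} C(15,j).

576

1 + 15 + 105 + 455 = 576.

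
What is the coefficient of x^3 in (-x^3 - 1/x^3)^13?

-1716

General term: C(13,j)·(-x^3)^j·(-1/x^3)^(13-j), with x-exponent 3j − 3(13−j) = 6j − 39.
Set 6j − 39 = 3: j = 7.
C(13,7) = 1716; (-1)^7 = -1; (-1)^6 = 1.
Coefficient = 1716 · (-1) · 1 = -1716.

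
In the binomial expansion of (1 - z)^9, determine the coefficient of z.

The general term is C(9,j)·(1)^j·(-z)^(9-j); the z^1 term has j = 8.
C(9,8) = 9.
Coefficient = C(9,8) · (-1)^1 = 9 · (-1) = -9.

-9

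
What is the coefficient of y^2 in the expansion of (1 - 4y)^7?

The general term is C(7,j)·(1)^j·(-4y)^(7-j); the y^2 term has j = 5.
C(7,5) = 21.
Coefficient = C(7,5) · (-4)^2 = 21 · 16 = 336.

336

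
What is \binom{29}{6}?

475020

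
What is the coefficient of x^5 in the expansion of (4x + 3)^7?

The general term is C(7,j)·(4x)^j·(3)^(7-j); the x^5 term has j = 5.
C(7,5) = 21.
Coefficient = C(7,5) · 4^5 · 3^2 = 21 · 1024 · 9 = 193536.

193536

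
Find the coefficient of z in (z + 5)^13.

3173828125

The general term is C(13,j)·(z)^j·(5)^(13-j); the z^1 term has j = 1.
C(13,1) = 13.
Coefficient = C(13,1) · 5^12 = 13 · 244140625 = 3173828125.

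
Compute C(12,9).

C(12,9) = C(12,3) by symmetry.
C(12,3) = (12·11·10) / 3! = 1320 / 6 = 220.

220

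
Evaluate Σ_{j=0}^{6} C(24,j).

1 + 24 + 276 + 2024 + 10626 + 42504 + 134596 = 190051.

190051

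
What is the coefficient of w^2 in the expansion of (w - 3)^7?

The general term is C(7,j)·(w)^j·(-3)^(7-j); the w^2 term has j = 2.
C(7,2) = 21.
Coefficient = C(7,2) · (-3)^5 = 21 · (-243) = -5103.

-5103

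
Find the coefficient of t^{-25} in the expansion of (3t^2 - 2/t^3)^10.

-15360

General term: C(10,j)·(3t^2)^j·(-2/t^3)^(10-j), with t-exponent 2j − 3(10−j) = 5j − 30.
Set 5j − 30 = -25: j = 1.
C(10,1) = 10; 3^1 = 3; (-2)^9 = -512.
Coefficient = 10 · 3 · (-512) = -15360.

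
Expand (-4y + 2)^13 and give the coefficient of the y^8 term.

2699034624

The general term is C(13,j)·(-4y)^j·(2)^(13-j); the y^8 term has j = 8.
C(13,8) = 1287.
Coefficient = C(13,8) · (-4)^8 · 2^5 = 1287 · 65536 · 32 = 2699034624.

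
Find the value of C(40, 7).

18643560

C(40,7) = (40·39·38·37·36·35·34) / 7! = 93963542400 / 5040 = 18643560.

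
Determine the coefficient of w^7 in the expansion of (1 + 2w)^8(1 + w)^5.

41456

Coefficient of w^7 = Σ_{j} C(8,j)·2^j·C(5,7-j)·1^(7-j) for j from 2 to 7.
= 112 + 2240 + 11200 + 17920 + 8960 + 1024 = 41456.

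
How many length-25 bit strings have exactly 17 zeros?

1081575

Choose the 17 positions: C(25,17) = 1081575.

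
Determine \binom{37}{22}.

9364199760

C(37,22) = C(37,15) by symmetry.
C(37,15) = (37·36·35·34·33·32·31·30·29·28·27·26·25·24·23) / 15! = 12245324002983751680000 / 1307674368000 = 9364199760.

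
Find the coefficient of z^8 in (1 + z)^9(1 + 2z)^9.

Coefficient of z^8 = Σ_{j} C(9,j)·1^j·C(9,8-j)·2^(8-j) for j from 0 to 8.
= 2304 + 41472 + 193536 + 338688 + 254016 + 84672 + 12096 + 648 + 9 = 927441.

927441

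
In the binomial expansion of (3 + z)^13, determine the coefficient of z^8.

312741

The general term is C(13,j)·(3)^j·(z)^(13-j); the z^8 term has j = 5.
C(13,5) = 1287.
Coefficient = C(13,5) · 3^5 = 1287 · 243 = 312741.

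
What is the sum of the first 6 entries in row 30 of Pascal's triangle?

174437

1 + 30 + 435 + 4060 + 27405 + 142506 = 174437.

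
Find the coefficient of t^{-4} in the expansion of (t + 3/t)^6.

General term: C(6,j)·(t)^j·(3/t)^(6-j), with t-exponent 1j − 1(6−j) = 2j − 6.
Set 2j − 6 = -4: j = 1.
C(6,1) = 6; 1^1 = 1; 3^5 = 243.
Coefficient = 6 · 1 · 243 = 1458.

1458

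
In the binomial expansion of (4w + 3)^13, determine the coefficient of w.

The general term is C(13,j)·(4w)^j·(3)^(13-j); the w^1 term has j = 1.
C(13,1) = 13.
Coefficient = C(13,1) · 4^1 · 3^12 = 13 · 4 · 531441 = 27634932.

27634932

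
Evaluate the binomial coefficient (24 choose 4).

10626

C(24,4) = (24·23·22·21) / 4! = 255024 / 24 = 10626.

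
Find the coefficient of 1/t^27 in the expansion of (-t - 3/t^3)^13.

-16888014

General term: C(13,j)·(-t)^j·(-3/t^3)^(13-j), with t-exponent 1j − 3(13−j) = 4j − 39.
Set 4j − 39 = -27: j = 3.
C(13,3) = 286; (-1)^3 = -1; (-3)^10 = 59049.
Coefficient = 286 · (-1) · 59049 = -16888014.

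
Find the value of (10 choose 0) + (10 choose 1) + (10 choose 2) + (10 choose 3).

1 + 10 + 45 + 120 = 176.

176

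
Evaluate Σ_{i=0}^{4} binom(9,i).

256

1 + 9 + 36 + 84 + 126 = 256.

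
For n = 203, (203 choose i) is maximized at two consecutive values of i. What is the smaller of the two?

101

For odd n = 203, C(203,i) peaks at i = (n−1)/2 and (n+1)/2; the smaller is 101.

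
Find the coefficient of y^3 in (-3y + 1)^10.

The general term is C(10,j)·(-3y)^j·(1)^(10-j); the y^3 term has j = 3.
C(10,3) = 120.
Coefficient = C(10,3) · (-3)^3 = 120 · (-27) = -3240.

-3240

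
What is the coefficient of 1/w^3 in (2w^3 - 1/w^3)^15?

823680

General term: C(15,j)·(2w^3)^j·(-1/w^3)^(15-j), with w-exponent 3j − 3(15−j) = 6j − 45.
Set 6j − 45 = -3: j = 7.
C(15,7) = 6435; 2^7 = 128; (-1)^8 = 1.
Coefficient = 6435 · 128 · 1 = 823680.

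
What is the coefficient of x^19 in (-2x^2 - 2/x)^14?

5963776

General term: C(14,j)·(-2x^2)^j·(-2/x)^(14-j), with x-exponent 2j − 1(14−j) = 3j − 14.
Set 3j − 14 = 19: j = 11.
C(14,11) = 364; (-2)^11 = -2048; (-2)^3 = -8.
Coefficient = 364 · (-2048) · (-8) = 5963776.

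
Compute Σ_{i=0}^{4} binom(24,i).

12951

1 + 24 + 276 + 2024 + 10626 = 12951.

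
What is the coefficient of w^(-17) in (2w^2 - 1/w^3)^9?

General term: C(9,j)·(2w^2)^j·(-1/w^3)^(9-j), with w-exponent 2j − 3(9−j) = 5j − 27.
Set 5j − 27 = -17: j = 2.
C(9,2) = 36; 2^2 = 4; (-1)^7 = -1.
Coefficient = 36 · 4 · (-1) = -144.

-144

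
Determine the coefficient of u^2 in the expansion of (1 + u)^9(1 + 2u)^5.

Coefficient of u^2 = Σ_{j} C(9,j)·1^j·C(5,2-j)·2^(2-j) for j from 0 to 2.
= 40 + 90 + 36 = 166.

166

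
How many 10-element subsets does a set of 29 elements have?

20030010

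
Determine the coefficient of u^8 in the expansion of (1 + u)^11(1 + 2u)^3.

11385

Coefficient of u^8 = Σ_{j} C(11,j)·1^j·C(3,8-j)·2^(8-j) for j from 5 to 8.
= 3696 + 5544 + 1980 + 165 = 11385.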